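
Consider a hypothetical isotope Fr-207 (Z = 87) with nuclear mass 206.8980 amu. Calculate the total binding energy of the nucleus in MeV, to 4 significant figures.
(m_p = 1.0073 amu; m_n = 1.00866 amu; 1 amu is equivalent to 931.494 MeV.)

Σm = 87·m_p + 120·m_n = 87.6351 + 121.03920 = 208.67430 amu
Δm = 208.67430 − 206.8980 = 1.77630 amu
Converting to energy: 1.77630 amu × 931.494 MeV/amu = 1654.61 MeV

1655 MeV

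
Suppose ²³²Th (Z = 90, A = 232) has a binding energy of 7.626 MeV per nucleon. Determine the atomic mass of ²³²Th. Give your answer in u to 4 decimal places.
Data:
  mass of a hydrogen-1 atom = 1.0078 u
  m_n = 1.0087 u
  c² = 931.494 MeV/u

232.0381 u

Total binding energy = 232 × 7.626 = 1769.232 MeV
Mass defect = 1769.232 MeV / (931.494 MeV/u) = 1.899349 u
Constituent mass = 90(1.0078) + 142(1.0087) = 233.9374 u
Atomic mass = 233.9374 − 1.899349 = 232.038051 u ≈ 232.0381 u (to 4 decimal places)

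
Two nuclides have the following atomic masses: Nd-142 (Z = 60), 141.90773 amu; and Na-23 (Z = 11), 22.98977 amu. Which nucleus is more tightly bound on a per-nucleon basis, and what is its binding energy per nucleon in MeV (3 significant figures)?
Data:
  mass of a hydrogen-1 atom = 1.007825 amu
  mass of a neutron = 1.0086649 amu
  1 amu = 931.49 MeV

Nd-142; 8.35 MeV/nucleon

Nd-142: Σm = 60(1.007825) + 82(1.0086649) = 143.1800218 amu; Δm = 1.2722918 amu; E_B = 1185.1 MeV; E_B/A = 8.346 MeV
Na-23: Σm = 11(1.007825) + 12(1.0086649) = 23.1900538 amu; Δm = 0.2002838 amu; E_B = 186.56 MeV; E_B/A = 8.111 MeV
Nd-142 has the higher binding energy per nucleon, so it is the more tightly bound nucleus.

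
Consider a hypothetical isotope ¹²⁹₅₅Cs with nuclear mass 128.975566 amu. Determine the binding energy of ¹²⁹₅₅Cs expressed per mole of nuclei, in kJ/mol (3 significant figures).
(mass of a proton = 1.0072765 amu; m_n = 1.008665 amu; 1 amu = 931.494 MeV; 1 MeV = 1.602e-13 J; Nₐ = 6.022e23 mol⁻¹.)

The nucleus contains 55 protons and 129 − 55 = 74 neutrons.
Σm = 55·m_p + 74·m_n = 55.4002075 + 74.641210 = 130.0414175 amu
Δm = 130.0414175 − 128.975566 = 1.0658515 amu
Converting to energy: 1.0658515 amu × 931.494 MeV/amu = 992.834 MeV
Per nucleus in joules: 992.834 MeV × 1.602e-13 J/MeV = 1.5905e-10 J
Per mole: 1.5905e-10 J × 6.022e23 mol⁻¹ = 9.5780e+13 J/mol

9.58e+10 kJ/mol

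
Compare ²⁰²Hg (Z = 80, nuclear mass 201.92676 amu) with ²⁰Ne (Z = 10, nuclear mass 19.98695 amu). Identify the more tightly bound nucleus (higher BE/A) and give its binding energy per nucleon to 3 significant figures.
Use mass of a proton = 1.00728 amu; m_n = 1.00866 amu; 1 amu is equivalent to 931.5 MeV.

²⁰²Hg: Σm = 80(1.00728) + 122(1.00866) = 203.63892 amu; Δm = 1.71216 amu; E_B = 1594.88 MeV; E_B/A = 7.895 MeV
²⁰Ne: Σm = 10(1.00728) + 10(1.00866) = 20.15940 amu; Δm = 0.17245 amu; E_B = 160.64 MeV; E_B/A = 8.032 MeV
²⁰Ne has the higher binding energy per nucleon, so it is the more tightly bound nucleus.

²⁰Ne; 8.03 MeV/nucleon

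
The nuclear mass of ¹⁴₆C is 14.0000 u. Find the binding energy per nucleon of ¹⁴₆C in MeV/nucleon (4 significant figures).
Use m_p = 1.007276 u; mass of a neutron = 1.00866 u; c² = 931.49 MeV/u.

With 6 protons and 8 neutrons (A = 14):
Σm = 6·m_p + 8·m_n = 6.043656 + 8.06928 = 14.112936 u
The mass defect is 14.112936 − 14.0000 = 0.112936 u.
Binding energy = Δm·c² = 0.112936 × 931.49 MeV/u = 105.199 MeV
Per nucleon: 105.199 / 14 = 7.514 MeV

7.514 MeV/nucleon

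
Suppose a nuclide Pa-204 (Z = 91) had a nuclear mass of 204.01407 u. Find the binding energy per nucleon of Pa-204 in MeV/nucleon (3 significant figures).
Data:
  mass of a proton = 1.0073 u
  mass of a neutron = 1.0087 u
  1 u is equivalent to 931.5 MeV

7.46 MeV/nucleon

With 91 protons and 113 neutrons (A = 204):
Mass of separated nucleons = 91(1.0073) + 113(1.0087) = 91.6643 + 113.9831 = 205.6474 u
The mass defect is 205.6474 − 204.01407 = 1.63333 u.
Binding energy = Δm·c² = 1.63333 × 931.5 MeV/u = 1521.45 MeV
Dividing by A = 204 gives 7.458 MeV per nucleon.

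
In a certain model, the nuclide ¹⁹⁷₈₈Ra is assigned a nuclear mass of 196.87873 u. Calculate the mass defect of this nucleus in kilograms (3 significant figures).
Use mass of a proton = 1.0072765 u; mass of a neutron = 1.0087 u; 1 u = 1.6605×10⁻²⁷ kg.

2.84e-27 kg

Mass of separated nucleons = 88(1.0072765) + 109(1.0087) = 88.6403320 + 109.9483 = 198.5886320 u
Mass defect Δm = 198.5886320 − 196.87873 = 1.7099020 u
In SI units: 1.7099020 u × 1.6605×10⁻²⁷ kg/u = 2.8393e-27 kg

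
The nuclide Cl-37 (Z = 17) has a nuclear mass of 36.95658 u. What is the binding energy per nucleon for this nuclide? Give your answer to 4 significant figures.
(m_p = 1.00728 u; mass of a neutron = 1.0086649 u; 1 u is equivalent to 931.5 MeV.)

8.572 MeV/nucleon

Total constituent mass: 17 × 1.00728 + 20 × 1.0086649 = 37.2970580 u
Mass defect Δm = 37.2970580 − 36.95658 = 0.3404780 u
Binding energy = Δm·c² = 0.3404780 × 931.5 MeV/u = 317.155 MeV
Dividing by A = 37 gives 8.572 MeV per nucleon.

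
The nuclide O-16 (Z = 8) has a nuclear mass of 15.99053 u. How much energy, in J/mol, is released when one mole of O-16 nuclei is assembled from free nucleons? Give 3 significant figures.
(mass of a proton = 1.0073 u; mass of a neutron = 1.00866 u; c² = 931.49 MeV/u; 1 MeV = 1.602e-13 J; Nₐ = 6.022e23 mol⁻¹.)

1.23e+13 J/mol

The nucleus contains 8 protons and 16 − 8 = 8 neutrons.
Σm = 8·m_p + 8·m_n = 8.0584 + 8.06928 = 16.12768 u
Δm = 16.12768 − 15.99053 = 0.13715 u
Binding energy = Δm·c² = 0.13715 × 931.49 MeV/u = 127.754 MeV
Per nucleus in joules: 127.754 MeV × 1.602e-13 J/MeV = 2.0466e-11 J
Per mole: 2.0466e-11 J × 6.022e23 mol⁻¹ = 1.2325e+13 J/mol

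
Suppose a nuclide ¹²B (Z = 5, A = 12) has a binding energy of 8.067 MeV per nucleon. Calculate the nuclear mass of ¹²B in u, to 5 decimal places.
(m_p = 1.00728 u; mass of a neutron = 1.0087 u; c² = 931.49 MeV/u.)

11.99338 u

Total binding energy = 12 × 8.067 = 96.804 MeV
Mass defect = 96.804 MeV / (931.49 MeV/u) = 0.1039238 u
Constituent mass = 5(1.00728) + 7(1.0087) = 12.09730 u
Nuclear mass = 12.09730 − 0.1039238 = 11.9933762 u ≈ 11.99338 u (to 5 decimal places)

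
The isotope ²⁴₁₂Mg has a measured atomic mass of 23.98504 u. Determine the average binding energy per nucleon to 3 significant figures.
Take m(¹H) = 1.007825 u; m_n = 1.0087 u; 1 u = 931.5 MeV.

Z = 12, so N = A − Z = 24 − 12 = 12.
Σm = 12·m(¹H) + 12·m_n = 12.093900 + 12.1044 = 24.198300 u
The mass defect is 24.198300 − 23.98504 = 0.213260 u.
E_B = 0.213260 × 931.5 = 198.652 MeV
Dividing by A = 24 gives 8.277 MeV per nucleon.

8.28 MeV/nucleon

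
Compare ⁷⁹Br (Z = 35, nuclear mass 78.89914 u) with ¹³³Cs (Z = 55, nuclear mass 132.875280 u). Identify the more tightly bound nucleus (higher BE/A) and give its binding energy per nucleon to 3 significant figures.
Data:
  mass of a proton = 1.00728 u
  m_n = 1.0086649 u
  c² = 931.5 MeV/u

⁷⁹Br: Σm = 35(1.00728) + 44(1.0086649) = 79.6360556 u; Δm = 0.7369156 u; E_B = 686.44 MeV; E_B/A = 8.689 MeV
¹³³Cs: Σm = 55(1.00728) + 78(1.0086649) = 134.0762622 u; Δm = 1.2009822 u; E_B = 1118.7 MeV; E_B/A = 8.411 MeV
⁷⁹Br has the higher binding energy per nucleon, so it is the more tightly bound nucleus.

⁷⁹Br; 8.69 MeV/nucleon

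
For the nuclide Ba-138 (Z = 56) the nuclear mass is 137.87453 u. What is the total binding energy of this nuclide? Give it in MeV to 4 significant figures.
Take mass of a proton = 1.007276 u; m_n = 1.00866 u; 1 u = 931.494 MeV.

With 56 protons and 82 neutrons (A = 138):
Total constituent mass: 56 × 1.007276 + 82 × 1.00866 = 139.117576 u
Mass defect Δm = 139.117576 − 137.87453 = 1.243046 u
E_B = 1.243046 × 931.494 = 1157.89 MeV

1158 MeV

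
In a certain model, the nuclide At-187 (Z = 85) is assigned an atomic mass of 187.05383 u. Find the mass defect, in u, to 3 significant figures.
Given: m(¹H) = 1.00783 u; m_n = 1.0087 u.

1.50 u

Z = 85, so N = A − Z = 187 − 85 = 102.
Total constituent mass: 85 × 1.00783 + 102 × 1.0087 = 188.55295 u
Δm = 188.55295 − 187.05383 = 1.49912 u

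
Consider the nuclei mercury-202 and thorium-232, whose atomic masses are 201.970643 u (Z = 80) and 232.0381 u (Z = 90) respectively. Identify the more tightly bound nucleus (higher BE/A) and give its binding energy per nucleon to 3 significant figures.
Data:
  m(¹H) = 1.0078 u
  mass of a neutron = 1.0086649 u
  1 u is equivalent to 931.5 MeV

mercury-202: Σm = 80(1.0078) + 122(1.0086649) = 203.6811178 u; Δm = 1.7104748 u; E_B = 1593.3 MeV; E_B/A = 7.888 MeV
thorium-232: Σm = 90(1.0078) + 142(1.0086649) = 233.9324158 u; Δm = 1.8943158 u; E_B = 1764.6 MeV; E_B/A = 7.606 MeV
mercury-202 has the higher binding energy per nucleon, so it is the more tightly bound nucleus.

mercury-202; 7.89 MeV/nucleon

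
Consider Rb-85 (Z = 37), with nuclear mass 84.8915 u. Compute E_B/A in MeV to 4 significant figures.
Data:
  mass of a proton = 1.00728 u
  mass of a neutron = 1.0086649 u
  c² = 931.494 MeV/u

Z = 37, so N = A − Z = 85 − 37 = 48.
Mass of separated nucleons = 37(1.00728) + 48(1.0086649) = 37.26936 + 48.4159152 = 85.6852752 u
The mass defect is 85.6852752 − 84.8915 = 0.7937752 u.
Binding energy = Δm·c² = 0.7937752 × 931.494 MeV/u = 739.397 MeV
BE/A = 739.397 MeV / 85 = 8.699 MeV/nucleon

8.699 MeV/nucleon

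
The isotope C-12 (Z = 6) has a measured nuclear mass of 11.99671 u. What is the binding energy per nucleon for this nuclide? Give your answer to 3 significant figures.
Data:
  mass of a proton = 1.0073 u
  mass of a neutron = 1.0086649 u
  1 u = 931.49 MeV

7.69 MeV/nucleon

The nucleus contains 6 protons and 12 − 6 = 6 neutrons.
Total constituent mass: 6 × 1.0073 + 6 × 1.0086649 = 12.0957894 u
Mass defect Δm = 12.0957894 − 11.99671 = 0.0990794 u
E_B = 0.0990794 × 931.49 = 92.2915 MeV
BE/A = 92.2915 MeV / 12 = 7.691 MeV/nucleon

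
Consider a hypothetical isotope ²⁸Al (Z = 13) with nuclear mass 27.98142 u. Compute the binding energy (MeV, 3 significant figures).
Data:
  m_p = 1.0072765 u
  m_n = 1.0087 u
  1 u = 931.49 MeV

227 MeV

The nucleus contains 13 protons and 28 − 13 = 15 neutrons.
Mass of separated nucleons = 13(1.0072765) + 15(1.0087) = 13.0945945 + 15.1305 = 28.2250945 u
The mass defect is 28.2250945 − 27.98142 = 0.2436745 u.
Converting to energy: 0.2436745 u × 931.49 MeV/u = 226.980 MeV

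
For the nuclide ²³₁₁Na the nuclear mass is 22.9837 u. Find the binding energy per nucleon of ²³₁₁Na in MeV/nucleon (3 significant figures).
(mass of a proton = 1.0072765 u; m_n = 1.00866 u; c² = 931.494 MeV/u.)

Total constituent mass: 11 × 1.0072765 + 12 × 1.00866 = 23.1839615 u
Mass defect Δm = 23.1839615 − 22.9837 = 0.2002615 u
Binding energy = Δm·c² = 0.2002615 × 931.494 MeV/u = 186.542 MeV
Dividing by A = 23 gives 8.111 MeV per nucleon.

8.11 MeV/nucleon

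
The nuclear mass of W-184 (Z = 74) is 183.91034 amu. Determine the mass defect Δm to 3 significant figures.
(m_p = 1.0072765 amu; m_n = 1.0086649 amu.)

1.58 amu

Mass of separated nucleons = 74(1.0072765) + 110(1.0086649) = 74.5384610 + 110.9531390 = 185.4916000 amu
The mass defect is 185.4916000 − 183.91034 = 1.5812600 amu.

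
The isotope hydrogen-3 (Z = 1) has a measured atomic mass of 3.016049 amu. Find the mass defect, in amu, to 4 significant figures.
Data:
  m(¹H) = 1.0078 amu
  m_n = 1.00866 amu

0.009071 amu

With 1 protons and 2 neutrons (A = 3):
Mass of separated nucleons = 1(1.0078) + 2(1.00866) = 1.0078 + 2.01732 = 3.02512 amu
The mass defect is 3.02512 − 3.016049 = 0.009071 amu.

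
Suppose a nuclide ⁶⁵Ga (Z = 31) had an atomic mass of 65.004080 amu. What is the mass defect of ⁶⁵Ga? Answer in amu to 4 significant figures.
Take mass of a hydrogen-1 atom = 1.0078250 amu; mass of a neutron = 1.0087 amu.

Total constituent mass: 31 × 1.0078250 + 34 × 1.0087 = 65.5383750 amu
The mass defect is 65.5383750 − 65.004080 = 0.5342950 amu.

0.5343 amu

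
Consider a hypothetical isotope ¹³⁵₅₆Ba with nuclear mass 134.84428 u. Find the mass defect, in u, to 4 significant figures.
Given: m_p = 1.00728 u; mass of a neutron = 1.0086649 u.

The nucleus contains 56 protons and 135 − 56 = 79 neutrons.
Total constituent mass: 56 × 1.00728 + 79 × 1.0086649 = 136.0922071 u
The mass defect is 136.0922071 − 134.84428 = 1.2479271 u.

1.248 u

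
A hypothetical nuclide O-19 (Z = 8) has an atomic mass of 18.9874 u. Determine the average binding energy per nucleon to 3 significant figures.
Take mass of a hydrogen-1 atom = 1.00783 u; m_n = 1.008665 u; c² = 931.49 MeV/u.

8.36 MeV/nucleon

Total constituent mass: 8 × 1.00783 + 11 × 1.008665 = 19.157955 u
Mass defect Δm = 19.157955 − 18.9874 = 0.170555 u
Converting to energy: 0.170555 u × 931.49 MeV/u = 158.870 MeV
BE/A = 158.870 MeV / 19 = 8.362 MeV/nucleon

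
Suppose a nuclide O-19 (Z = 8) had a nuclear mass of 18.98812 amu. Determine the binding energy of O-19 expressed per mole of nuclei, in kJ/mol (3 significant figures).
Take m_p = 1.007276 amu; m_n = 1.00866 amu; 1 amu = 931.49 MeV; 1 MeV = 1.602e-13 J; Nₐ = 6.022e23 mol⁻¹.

Σm = 8·m_p + 11·m_n = 8.058208 + 11.09526 = 19.153468 amu
Mass defect Δm = 19.153468 − 18.98812 = 0.165348 amu
Converting to energy: 0.165348 amu × 931.49 MeV/amu = 154.020 MeV
Per nucleus in joules: 154.020 MeV × 1.602e-13 J/MeV = 2.4674e-11 J
Per mole: 2.4674e-11 J × 6.022e23 mol⁻¹ = 1.4859e+13 J/mol

1.49e+10 kJ/mol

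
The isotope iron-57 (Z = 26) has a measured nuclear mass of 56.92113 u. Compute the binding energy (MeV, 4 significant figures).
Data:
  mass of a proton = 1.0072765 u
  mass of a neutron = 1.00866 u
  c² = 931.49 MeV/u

The nucleus contains 26 protons and 57 − 26 = 31 neutrons.
Σm = 26·m_p + 31·m_n = 26.1891890 + 31.26846 = 57.4576490 u
The mass defect is 57.4576490 − 56.92113 = 0.5365190 u.
Binding energy = Δm·c² = 0.5365190 × 931.49 MeV/u = 499.762 MeV

499.8 MeV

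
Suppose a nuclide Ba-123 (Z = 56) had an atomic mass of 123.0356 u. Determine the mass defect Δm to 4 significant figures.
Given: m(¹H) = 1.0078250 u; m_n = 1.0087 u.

0.9855 u

With 56 protons and 67 neutrons (A = 123):
Mass of separated nucleons = 56(1.0078250) + 67(1.0087) = 56.4382000 + 67.5829 = 124.0211000 u
Δm = 124.0211000 − 123.0356 = 0.9855000 u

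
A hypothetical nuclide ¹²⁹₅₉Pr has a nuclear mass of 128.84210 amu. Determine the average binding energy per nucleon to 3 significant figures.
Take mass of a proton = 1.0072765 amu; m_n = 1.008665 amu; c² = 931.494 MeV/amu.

Z = 59, so N = A − Z = 129 − 59 = 70.
Total constituent mass: 59 × 1.0072765 + 70 × 1.008665 = 130.0358635 amu
Mass defect Δm = 130.0358635 − 128.84210 = 1.1937635 amu
Converting to energy: 1.1937635 amu × 931.494 MeV/amu = 1111.98 MeV
Dividing by A = 129 gives 8.620 MeV per nucleon.

8.62 MeV/nucleon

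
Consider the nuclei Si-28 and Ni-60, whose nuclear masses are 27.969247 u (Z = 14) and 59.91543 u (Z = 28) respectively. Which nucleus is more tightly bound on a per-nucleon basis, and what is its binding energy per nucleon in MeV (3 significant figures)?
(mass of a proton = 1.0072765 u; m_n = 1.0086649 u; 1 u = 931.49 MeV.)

Si-28: Σm = 14(1.0072765) + 14(1.0086649) = 28.2231796 u; Δm = 0.2539326 u; E_B = 236.54 MeV; E_B/A = 8.448 MeV
Ni-60: Σm = 28(1.0072765) + 32(1.0086649) = 60.4810188 u; Δm = 0.5655888 u; E_B = 526.84 MeV; E_B/A = 8.781 MeV
Ni-60 has the higher binding energy per nucleon, so it is the more tightly bound nucleus.

Ni-60; 8.78 MeV/nucleon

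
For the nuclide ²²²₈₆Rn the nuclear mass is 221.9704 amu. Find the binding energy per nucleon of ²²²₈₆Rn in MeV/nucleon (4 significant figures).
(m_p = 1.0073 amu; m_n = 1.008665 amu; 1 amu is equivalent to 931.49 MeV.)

7.703 MeV/nucleon

Mass of separated nucleons = 86(1.0073) + 136(1.008665) = 86.6278 + 137.178440 = 223.806240 amu
Δm = 223.806240 − 221.9704 = 1.835840 amu
Binding energy = Δm·c² = 1.835840 × 931.49 MeV/amu = 1710.07 MeV
Dividing by A = 222 gives 7.703 MeV per nucleon.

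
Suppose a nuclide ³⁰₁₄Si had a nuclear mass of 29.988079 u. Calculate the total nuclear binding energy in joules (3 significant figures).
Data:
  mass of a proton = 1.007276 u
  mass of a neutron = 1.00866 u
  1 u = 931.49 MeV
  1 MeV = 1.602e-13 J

With 14 protons and 16 neutrons (A = 30):
Σm = 14·m_p + 16·m_n = 14.101864 + 16.13856 = 30.240424 u
The mass defect is 30.240424 − 29.988079 = 0.252345 u.
E_B = 0.252345 × 931.49 = 235.057 MeV
In joules: 235.057 MeV × 1.602e-13 J/MeV = 3.7656e-11 J

3.77e-11 J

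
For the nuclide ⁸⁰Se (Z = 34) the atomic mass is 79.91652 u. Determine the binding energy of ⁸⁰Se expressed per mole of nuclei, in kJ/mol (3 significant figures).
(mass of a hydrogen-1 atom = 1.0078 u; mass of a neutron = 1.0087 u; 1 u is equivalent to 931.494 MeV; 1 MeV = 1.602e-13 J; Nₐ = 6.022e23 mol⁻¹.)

6.73e+10 kJ/mol

With 34 protons and 46 neutrons (A = 80):
Total constituent mass: 34 × 1.0078 + 46 × 1.0087 = 80.6654 u
Mass defect Δm = 80.6654 − 79.91652 = 0.74888 u
Binding energy = Δm·c² = 0.74888 × 931.494 MeV/u = 697.577 MeV
Per nucleus in joules: 697.577 MeV × 1.602e-13 J/MeV = 1.1175e-10 J
Per mole: 1.1175e-10 J × 6.022e23 mol⁻¹ = 6.7296e+13 J/mol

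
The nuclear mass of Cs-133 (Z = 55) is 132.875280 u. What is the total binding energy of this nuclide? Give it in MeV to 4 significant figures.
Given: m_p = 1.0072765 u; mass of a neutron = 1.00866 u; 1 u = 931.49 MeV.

With 55 protons and 78 neutrons (A = 133):
Mass of separated nucleons = 55(1.0072765) + 78(1.00866) = 55.4002075 + 78.67548 = 134.0756875 u
Mass defect Δm = 134.0756875 − 132.875280 = 1.2004075 u
Binding energy = Δm·c² = 1.2004075 × 931.49 MeV/u = 1118.17 MeV

1118 MeV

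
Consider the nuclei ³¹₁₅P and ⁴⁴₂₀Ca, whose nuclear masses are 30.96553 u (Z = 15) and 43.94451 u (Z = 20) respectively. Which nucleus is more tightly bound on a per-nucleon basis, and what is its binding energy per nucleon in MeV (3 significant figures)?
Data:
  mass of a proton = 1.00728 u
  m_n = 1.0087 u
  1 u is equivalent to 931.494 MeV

⁴⁴₂₀Ca; 8.68 MeV/nucleon

³¹₁₅P: Σm = 15(1.00728) + 16(1.0087) = 31.24840 u; Δm = 0.28287 u; E_B = 263.49 MeV; E_B/A = 8.500 MeV
⁴⁴₂₀Ca: Σm = 20(1.00728) + 24(1.0087) = 44.35440 u; Δm = 0.40989 u; E_B = 381.81 MeV; E_B/A = 8.678 MeV
⁴⁴₂₀Ca has the higher binding energy per nucleon, so it is the more tightly bound nucleus.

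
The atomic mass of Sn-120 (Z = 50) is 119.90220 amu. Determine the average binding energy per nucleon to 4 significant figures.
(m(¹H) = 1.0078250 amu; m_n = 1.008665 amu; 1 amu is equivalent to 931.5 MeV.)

Z = 50, so N = A − Z = 120 − 50 = 70.
Σm = 50·m(¹H) + 70·m_n = 50.3912500 + 70.606550 = 120.9978000 amu
Mass defect Δm = 120.9978000 − 119.90220 = 1.0956000 amu
E_B = 1.0956000 × 931.5 = 1020.55 MeV
BE/A = 1020.55 MeV / 120 = 8.505 MeV/nucleon

8.505 MeV/nucleon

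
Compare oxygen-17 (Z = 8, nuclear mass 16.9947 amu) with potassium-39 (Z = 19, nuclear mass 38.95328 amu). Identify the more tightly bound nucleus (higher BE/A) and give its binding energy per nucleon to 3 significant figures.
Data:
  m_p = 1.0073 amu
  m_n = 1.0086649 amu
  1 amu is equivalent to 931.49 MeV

oxygen-17: Σm = 8(1.0073) + 9(1.0086649) = 17.1363841 amu; Δm = 0.1416841 amu; E_B = 131.977 MeV; E_B/A = 7.763 MeV
potassium-39: Σm = 19(1.0073) + 20(1.0086649) = 39.3119980 amu; Δm = 0.3587180 amu; E_B = 334.14 MeV; E_B/A = 8.568 MeV
potassium-39 has the higher binding energy per nucleon, so it is the more tightly bound nucleus.

potassium-39; 8.57 MeV/nucleon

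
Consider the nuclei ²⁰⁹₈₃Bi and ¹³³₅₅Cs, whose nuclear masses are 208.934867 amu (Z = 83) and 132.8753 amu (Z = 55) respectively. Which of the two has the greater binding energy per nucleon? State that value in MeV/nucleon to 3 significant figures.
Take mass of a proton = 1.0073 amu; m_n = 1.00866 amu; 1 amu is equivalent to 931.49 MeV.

¹³³₅₅Cs; 8.42 MeV/nucleon

²⁰⁹₈₃Bi: Σm = 83(1.0073) + 126(1.00866) = 210.69706 amu; Δm = 1.762193 amu; E_B = 1641.5 MeV; E_B/A = 7.854 MeV
¹³³₅₅Cs: Σm = 55(1.0073) + 78(1.00866) = 134.07698 amu; Δm = 1.20168 amu; E_B = 1119.35 MeV; E_B/A = 8.416 MeV
¹³³₅₅Cs has the higher binding energy per nucleon, so it is the more tightly bound nucleus.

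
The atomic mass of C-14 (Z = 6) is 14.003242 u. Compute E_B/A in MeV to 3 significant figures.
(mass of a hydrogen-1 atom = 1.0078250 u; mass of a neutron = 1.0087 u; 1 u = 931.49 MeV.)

The nucleus contains 6 protons and 14 − 6 = 8 neutrons.
Total constituent mass: 6 × 1.0078250 + 8 × 1.0087 = 14.1165500 u
The mass defect is 14.1165500 − 14.003242 = 0.1133080 u.
Converting to energy: 0.1133080 u × 931.49 MeV/u = 105.545 MeV
BE/A = 105.545 MeV / 14 = 7.539 MeV/nucleon

7.54 MeV/nucleon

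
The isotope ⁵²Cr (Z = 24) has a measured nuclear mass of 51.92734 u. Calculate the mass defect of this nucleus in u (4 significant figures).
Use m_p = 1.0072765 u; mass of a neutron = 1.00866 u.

0.4898 u

Σm = 24·m_p + 28·m_n = 24.1746360 + 28.24248 = 52.4171160 u
Δm = 52.4171160 − 51.92734 = 0.4897760 u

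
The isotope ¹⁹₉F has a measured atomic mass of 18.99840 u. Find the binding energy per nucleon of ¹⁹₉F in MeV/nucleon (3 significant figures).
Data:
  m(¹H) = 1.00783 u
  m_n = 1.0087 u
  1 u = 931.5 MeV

7.80 MeV/nucleon

With 9 protons and 10 neutrons (A = 19):
Total constituent mass: 9 × 1.00783 + 10 × 1.0087 = 19.15747 u
Δm = 19.15747 − 18.99840 = 0.15907 u
Binding energy = Δm·c² = 0.15907 × 931.5 MeV/u = 148.174 MeV
Dividing by A = 19 gives 7.799 MeV per nucleon.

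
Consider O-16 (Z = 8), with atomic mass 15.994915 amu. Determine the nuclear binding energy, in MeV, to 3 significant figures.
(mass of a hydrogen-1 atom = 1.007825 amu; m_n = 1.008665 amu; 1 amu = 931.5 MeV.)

128 MeV

The nucleus contains 8 protons and 16 − 8 = 8 neutrons.
Mass of separated nucleons = 8(1.007825) + 8(1.008665) = 8.062600 + 8.069320 = 16.131920 amu
The mass defect is 16.131920 − 15.994915 = 0.137005 amu.
E_B = 0.137005 × 931.5 = 127.620 MeV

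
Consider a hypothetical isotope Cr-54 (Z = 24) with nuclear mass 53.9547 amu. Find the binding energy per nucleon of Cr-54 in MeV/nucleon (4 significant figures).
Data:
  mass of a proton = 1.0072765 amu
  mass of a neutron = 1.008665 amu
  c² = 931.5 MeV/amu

8.278 MeV/nucleon

The nucleus contains 24 protons and 54 − 24 = 30 neutrons.
Σm = 24·m_p + 30·m_n = 24.1746360 + 30.259950 = 54.4345860 amu
Δm = 54.4345860 − 53.9547 = 0.4798860 amu
E_B = 0.4798860 × 931.5 = 447.014 MeV
Dividing by A = 54 gives 8.278 MeV per nucleon.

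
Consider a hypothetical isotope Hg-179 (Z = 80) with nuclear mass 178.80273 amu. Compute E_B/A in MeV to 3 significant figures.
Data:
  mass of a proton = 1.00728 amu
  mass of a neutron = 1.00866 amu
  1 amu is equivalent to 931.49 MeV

With 80 protons and 99 neutrons (A = 179):
Mass of separated nucleons = 80(1.00728) + 99(1.00866) = 80.58240 + 99.85734 = 180.43974 amu
Δm = 180.43974 − 178.80273 = 1.63701 amu
Binding energy = Δm·c² = 1.63701 × 931.49 MeV/amu = 1524.86 MeV
Dividing by A = 179 gives 8.519 MeV per nucleon.

8.52 MeV/nucleon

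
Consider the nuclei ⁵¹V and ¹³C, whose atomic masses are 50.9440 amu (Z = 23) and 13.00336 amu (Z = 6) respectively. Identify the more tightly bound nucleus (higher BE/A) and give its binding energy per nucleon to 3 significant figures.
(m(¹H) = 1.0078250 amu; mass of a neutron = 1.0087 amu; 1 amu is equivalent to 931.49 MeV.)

⁵¹V; 8.76 MeV/nucleon

⁵¹V: Σm = 23(1.0078250) + 28(1.0087) = 51.4235750 amu; Δm = 0.4795750 amu; E_B = 446.72 MeV; E_B/A = 8.759 MeV
¹³C: Σm = 6(1.0078250) + 7(1.0087) = 13.1078500 amu; Δm = 0.1044900 amu; E_B = 97.331 MeV; E_B/A = 7.487 MeV
⁵¹V has the higher binding energy per nucleon, so it is the more tightly bound nucleus.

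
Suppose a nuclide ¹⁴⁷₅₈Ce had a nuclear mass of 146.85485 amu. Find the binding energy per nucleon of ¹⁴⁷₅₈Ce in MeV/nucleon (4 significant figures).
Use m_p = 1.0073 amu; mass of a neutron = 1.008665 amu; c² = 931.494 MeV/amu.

With 58 protons and 89 neutrons (A = 147):
Mass of separated nucleons = 58(1.0073) + 89(1.008665) = 58.4234 + 89.771185 = 148.194585 amu
Mass defect Δm = 148.194585 − 146.85485 = 1.339735 amu
Binding energy = Δm·c² = 1.339735 × 931.494 MeV/amu = 1247.955 MeV
BE/A = 1247.955 MeV / 147 = 8.489 MeV/nucleon

8.489 MeV/nucleon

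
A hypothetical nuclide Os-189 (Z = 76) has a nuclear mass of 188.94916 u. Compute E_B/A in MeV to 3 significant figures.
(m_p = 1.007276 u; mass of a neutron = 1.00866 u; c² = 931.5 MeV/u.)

The nucleus contains 76 protons and 189 − 76 = 113 neutrons.
Mass of separated nucleons = 76(1.007276) + 113(1.00866) = 76.552976 + 113.97858 = 190.531556 u
The mass defect is 190.531556 − 188.94916 = 1.582396 u.
Binding energy = Δm·c² = 1.582396 × 931.5 MeV/u = 1474.00 MeV
BE/A = 1474.00 MeV / 189 = 7.799 MeV/nucleon

7.80 MeV/nucleon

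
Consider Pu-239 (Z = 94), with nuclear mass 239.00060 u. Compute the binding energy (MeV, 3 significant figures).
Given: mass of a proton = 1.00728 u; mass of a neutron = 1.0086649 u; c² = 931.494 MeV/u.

With 94 protons and 145 neutrons (A = 239):
Total constituent mass: 94 × 1.00728 + 145 × 1.0086649 = 240.9407305 u
Mass defect Δm = 240.9407305 − 239.00060 = 1.9401305 u
Binding energy = Δm·c² = 1.9401305 × 931.494 MeV/u = 1807.22 MeV

1810 MeV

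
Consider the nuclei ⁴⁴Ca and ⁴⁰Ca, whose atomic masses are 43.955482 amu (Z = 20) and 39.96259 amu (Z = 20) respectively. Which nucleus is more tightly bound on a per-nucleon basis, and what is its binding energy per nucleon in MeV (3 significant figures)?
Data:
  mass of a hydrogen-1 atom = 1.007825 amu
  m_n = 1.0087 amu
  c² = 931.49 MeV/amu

⁴⁴Ca; 8.68 MeV/nucleon

⁴⁴Ca: Σm = 20(1.007825) + 24(1.0087) = 44.365300 amu; Δm = 0.409818 amu; E_B = 381.74 MeV; E_B/A = 8.676 MeV
⁴⁰Ca: Σm = 20(1.007825) + 20(1.0087) = 40.330500 amu; Δm = 0.367910 amu; E_B = 342.70 MeV; E_B/A = 8.568 MeV
⁴⁴Ca has the higher binding energy per nucleon, so it is the more tightly bound nucleus.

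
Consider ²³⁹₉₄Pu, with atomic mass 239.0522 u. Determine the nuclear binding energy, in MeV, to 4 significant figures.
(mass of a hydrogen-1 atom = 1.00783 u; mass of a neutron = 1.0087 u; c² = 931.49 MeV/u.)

1812 MeV

Z = 94, so N = A − Z = 239 − 94 = 145.
Total constituent mass: 94 × 1.00783 + 145 × 1.0087 = 240.99752 u
Δm = 240.99752 − 239.0522 = 1.94532 u
Converting to energy: 1.94532 u × 931.49 MeV/u = 1812.05 MeV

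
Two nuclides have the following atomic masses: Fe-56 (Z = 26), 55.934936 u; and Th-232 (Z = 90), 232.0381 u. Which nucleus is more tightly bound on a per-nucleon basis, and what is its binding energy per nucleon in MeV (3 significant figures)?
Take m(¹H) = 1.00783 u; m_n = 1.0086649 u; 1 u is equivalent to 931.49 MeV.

Fe-56: Σm = 26(1.00783) + 30(1.0086649) = 56.4635270 u; Δm = 0.5285910 u; E_B = 492.377 MeV; E_B/A = 8.792 MeV
Th-232: Σm = 90(1.00783) + 142(1.0086649) = 233.9351158 u; Δm = 1.8970158 u; E_B = 1767.1 MeV; E_B/A = 7.617 MeV
Fe-56 has the higher binding energy per nucleon, so it is the more tightly bound nucleus.

Fe-56; 8.79 MeV/nucleon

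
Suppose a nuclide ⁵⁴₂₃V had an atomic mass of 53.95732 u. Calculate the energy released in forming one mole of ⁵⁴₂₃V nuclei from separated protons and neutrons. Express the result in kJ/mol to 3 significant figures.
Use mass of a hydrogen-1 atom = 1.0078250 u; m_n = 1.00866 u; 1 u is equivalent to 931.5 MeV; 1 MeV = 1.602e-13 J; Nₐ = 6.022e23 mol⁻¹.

4.41e+10 kJ/mol

Z = 23, so N = A − Z = 54 − 23 = 31.
Σm = 23·m(¹H) + 31·m_n = 23.1799750 + 31.26846 = 54.4484350 u
Mass defect Δm = 54.4484350 − 53.95732 = 0.4911150 u
Binding energy = Δm·c² = 0.4911150 × 931.5 MeV/u = 457.474 MeV
Per nucleus in joules: 457.474 MeV × 1.602e-13 J/MeV = 7.3287e-11 J
Per mole: 7.3287e-11 J × 6.022e23 mol⁻¹ = 4.4133e+13 J/mol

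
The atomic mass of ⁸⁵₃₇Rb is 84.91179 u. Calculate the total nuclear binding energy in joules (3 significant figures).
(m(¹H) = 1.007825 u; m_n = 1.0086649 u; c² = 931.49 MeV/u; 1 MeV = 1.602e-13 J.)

1.18e-10 J

The nucleus contains 37 protons and 85 − 37 = 48 neutrons.
Total constituent mass: 37 × 1.007825 + 48 × 1.0086649 = 85.7054402 u
Mass defect Δm = 85.7054402 − 84.91179 = 0.7936502 u
Binding energy = Δm·c² = 0.7936502 × 931.49 MeV/u = 739.277 MeV
In joules: 739.277 MeV × 1.602e-13 J/MeV = 1.1843e-10 J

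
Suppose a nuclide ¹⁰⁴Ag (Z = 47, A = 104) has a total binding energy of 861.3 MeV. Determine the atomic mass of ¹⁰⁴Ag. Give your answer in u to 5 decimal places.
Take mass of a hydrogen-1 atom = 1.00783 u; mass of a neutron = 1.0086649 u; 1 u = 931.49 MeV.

Mass defect = 861.3 MeV / (931.49 MeV/u) = 0.9246476 u
Constituent mass = 47(1.00783) + 57(1.0086649) = 104.8619093 u
Atomic mass = 104.8619093 − 0.9246476 = 103.9372617 u ≈ 103.93726 u (to 5 decimal places)

103.93726 u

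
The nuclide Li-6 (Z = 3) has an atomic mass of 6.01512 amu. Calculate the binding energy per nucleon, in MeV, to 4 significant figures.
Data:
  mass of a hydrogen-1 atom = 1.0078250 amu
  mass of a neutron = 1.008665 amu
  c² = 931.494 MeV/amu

5.333 MeV/nucleon

With 3 protons and 3 neutrons (A = 6):
Total constituent mass: 3 × 1.0078250 + 3 × 1.008665 = 6.0494700 amu
Mass defect Δm = 6.0494700 − 6.01512 = 0.0343500 amu
E_B = 0.0343500 × 931.494 = 31.9968 MeV
Per nucleon: 31.9968 / 6 = 5.333 MeV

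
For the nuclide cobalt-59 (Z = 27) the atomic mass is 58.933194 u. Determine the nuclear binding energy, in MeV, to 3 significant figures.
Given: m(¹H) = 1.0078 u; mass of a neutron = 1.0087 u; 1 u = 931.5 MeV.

Z = 27, so N = A − Z = 59 − 27 = 32.
Total constituent mass: 27 × 1.0078 + 32 × 1.0087 = 59.4890 u
Δm = 59.4890 − 58.933194 = 0.555806 u
Binding energy = Δm·c² = 0.555806 × 931.5 MeV/u = 517.733 MeV

518 MeV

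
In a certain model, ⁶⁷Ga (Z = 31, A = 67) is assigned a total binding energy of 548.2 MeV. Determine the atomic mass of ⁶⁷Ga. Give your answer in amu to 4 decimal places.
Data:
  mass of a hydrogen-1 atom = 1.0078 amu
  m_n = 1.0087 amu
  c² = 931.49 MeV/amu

66.9665 amu

Mass defect = 548.2 MeV / (931.49 MeV/amu) = 0.588519 amu
Constituent mass = 31(1.0078) + 36(1.0087) = 67.5550 amu
Atomic mass = 67.5550 − 0.588519 = 66.966481 amu ≈ 66.9665 amu (to 4 decimal places)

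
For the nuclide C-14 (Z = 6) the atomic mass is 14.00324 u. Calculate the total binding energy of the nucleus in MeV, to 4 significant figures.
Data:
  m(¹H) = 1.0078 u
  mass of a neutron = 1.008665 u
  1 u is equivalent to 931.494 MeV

105.1 MeV

Σm = 6·m(¹H) + 8·m_n = 6.0468 + 8.069320 = 14.116120 u
The mass defect is 14.116120 − 14.00324 = 0.112880 u.
E_B = 0.112880 × 931.494 = 105.147 MeV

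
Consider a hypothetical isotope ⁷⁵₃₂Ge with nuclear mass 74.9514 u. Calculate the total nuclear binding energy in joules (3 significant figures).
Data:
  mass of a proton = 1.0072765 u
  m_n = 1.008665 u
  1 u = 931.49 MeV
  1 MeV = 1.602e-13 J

9.76e-11 J

Z = 32, so N = A − Z = 75 − 32 = 43.
Total constituent mass: 32 × 1.0072765 + 43 × 1.008665 = 75.6054430 u
The mass defect is 75.6054430 − 74.9514 = 0.6540430 u.
Binding energy = Δm·c² = 0.6540430 × 931.49 MeV/u = 609.235 MeV
In joules: 609.235 MeV × 1.602e-13 J/MeV = 9.7599e-11 J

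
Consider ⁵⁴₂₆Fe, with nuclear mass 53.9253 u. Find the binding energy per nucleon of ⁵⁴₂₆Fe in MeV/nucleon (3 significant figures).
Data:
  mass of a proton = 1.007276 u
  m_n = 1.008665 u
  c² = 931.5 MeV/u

Z = 26, so N = A − Z = 54 − 26 = 28.
Total constituent mass: 26 × 1.007276 + 28 × 1.008665 = 54.431796 u
Δm = 54.431796 − 53.9253 = 0.506496 u
E_B = 0.506496 × 931.5 = 471.801 MeV
BE/A = 471.801 MeV / 54 = 8.737 MeV/nucleon

8.74 MeV/nucleon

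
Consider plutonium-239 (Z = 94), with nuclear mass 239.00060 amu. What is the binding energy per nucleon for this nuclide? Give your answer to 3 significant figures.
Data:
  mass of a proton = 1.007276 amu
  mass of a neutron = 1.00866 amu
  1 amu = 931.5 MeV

7.56 MeV/nucleon

Total constituent mass: 94 × 1.007276 + 145 × 1.00866 = 240.939644 amu
Δm = 240.939644 − 239.00060 = 1.939044 amu
Converting to energy: 1.939044 amu × 931.5 MeV/amu = 1806.22 MeV
Per nucleon: 1806.22 / 239 = 7.557 MeV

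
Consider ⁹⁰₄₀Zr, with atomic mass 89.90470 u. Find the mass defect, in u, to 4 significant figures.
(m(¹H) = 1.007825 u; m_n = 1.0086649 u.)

0.8415 u

With 40 protons and 50 neutrons (A = 90):
Mass of separated nucleons = 40(1.007825) + 50(1.0086649) = 40.313000 + 50.4332450 = 90.7462450 u
Mass defect Δm = 90.7462450 − 89.90470 = 0.8415450 u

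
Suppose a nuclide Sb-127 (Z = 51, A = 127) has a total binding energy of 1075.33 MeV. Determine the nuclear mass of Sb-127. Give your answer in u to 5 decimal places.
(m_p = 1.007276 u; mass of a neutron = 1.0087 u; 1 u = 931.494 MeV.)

126.87786 u

Mass defect = 1075.33 MeV / (931.494 MeV/u) = 1.1544143 u
Constituent mass = 51(1.007276) + 76(1.0087) = 128.032276 u
Nuclear mass = 128.032276 − 1.1544143 = 126.8778617 u ≈ 126.87786 u (to 5 decimal places)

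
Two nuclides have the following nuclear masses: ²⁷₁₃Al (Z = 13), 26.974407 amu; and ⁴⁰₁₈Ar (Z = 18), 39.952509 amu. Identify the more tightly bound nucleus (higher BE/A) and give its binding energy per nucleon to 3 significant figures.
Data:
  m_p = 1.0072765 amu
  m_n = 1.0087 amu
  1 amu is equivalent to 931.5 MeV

⁴⁰₁₈Ar; 8.61 MeV/nucleon

²⁷₁₃Al: Σm = 13(1.0072765) + 14(1.0087) = 27.2163945 amu; Δm = 0.2419875 amu; E_B = 225.41 MeV; E_B/A = 8.349 MeV
⁴⁰₁₈Ar: Σm = 18(1.0072765) + 22(1.0087) = 40.3223770 amu; Δm = 0.3698680 amu; E_B = 344.53 MeV; E_B/A = 8.613 MeV
⁴⁰₁₈Ar has the higher binding energy per nucleon, so it is the more tightly bound nucleus.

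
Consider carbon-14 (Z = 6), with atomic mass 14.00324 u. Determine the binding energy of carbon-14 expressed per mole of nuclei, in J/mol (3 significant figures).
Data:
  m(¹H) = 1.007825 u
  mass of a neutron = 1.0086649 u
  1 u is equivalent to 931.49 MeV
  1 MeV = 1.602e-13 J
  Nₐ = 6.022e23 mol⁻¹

1.02e+13 J/mol

Mass of separated nucleons = 6(1.007825) + 8(1.0086649) = 6.046950 + 8.0693192 = 14.1162692 u
Mass defect Δm = 14.1162692 − 14.00324 = 0.1130292 u
Binding energy = Δm·c² = 0.1130292 × 931.49 MeV/u = 105.286 MeV
Per nucleus in joules: 105.286 MeV × 1.602e-13 J/MeV = 1.6867e-11 J
Per mole: 1.6867e-11 J × 6.022e23 mol⁻¹ = 1.0157e+13 J/mol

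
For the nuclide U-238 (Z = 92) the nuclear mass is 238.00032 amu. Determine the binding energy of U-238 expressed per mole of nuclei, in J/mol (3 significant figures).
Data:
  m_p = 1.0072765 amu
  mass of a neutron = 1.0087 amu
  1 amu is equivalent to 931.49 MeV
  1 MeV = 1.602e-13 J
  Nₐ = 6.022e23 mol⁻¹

The nucleus contains 92 protons and 238 − 92 = 146 neutrons.
Total constituent mass: 92 × 1.0072765 + 146 × 1.0087 = 239.9396380 amu
The mass defect is 239.9396380 − 238.00032 = 1.9393180 amu.
Converting to energy: 1.9393180 amu × 931.49 MeV/amu = 1806.46 MeV
Per nucleus in joules: 1806.46 MeV × 1.602e-13 J/MeV = 2.8939e-10 J
Per mole: 2.8939e-10 J × 6.022e23 mol⁻¹ = 1.7427e+14 J/mol

1.74e+14 J/mol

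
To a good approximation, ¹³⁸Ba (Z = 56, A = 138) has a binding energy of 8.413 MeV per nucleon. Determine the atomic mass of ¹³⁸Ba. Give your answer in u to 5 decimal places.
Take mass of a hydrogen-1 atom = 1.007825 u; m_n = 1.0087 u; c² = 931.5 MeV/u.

Total binding energy = 138 × 8.413 = 1160.994 MeV
Mass defect = 1160.994 MeV / (931.5 MeV/u) = 1.2463704 u
Constituent mass = 56(1.007825) + 82(1.0087) = 139.151600 u
Atomic mass = 139.151600 − 1.2463704 = 137.9052296 u ≈ 137.90523 u (to 5 decimal places)

137.90523 u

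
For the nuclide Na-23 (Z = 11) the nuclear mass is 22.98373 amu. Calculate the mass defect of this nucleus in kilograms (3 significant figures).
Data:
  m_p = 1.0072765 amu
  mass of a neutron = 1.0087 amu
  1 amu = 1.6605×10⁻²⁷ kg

3.33e-28 kg

The nucleus contains 11 protons and 23 − 11 = 12 neutrons.
Mass of separated nucleons = 11(1.0072765) + 12(1.0087) = 11.0800415 + 12.1044 = 23.1844415 amu
Mass defect Δm = 23.1844415 − 22.98373 = 0.2007115 amu
In SI units: 0.2007115 amu × 1.6605×10⁻²⁷ kg/amu = 3.3328e-28 kg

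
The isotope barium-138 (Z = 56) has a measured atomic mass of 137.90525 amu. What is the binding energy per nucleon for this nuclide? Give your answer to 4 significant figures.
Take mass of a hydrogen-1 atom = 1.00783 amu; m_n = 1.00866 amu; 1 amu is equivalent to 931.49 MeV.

8.393 MeV/nucleon

With 56 protons and 82 neutrons (A = 138):
Σm = 56·m(¹H) + 82·m_n = 56.43848 + 82.71012 = 139.14860 amu
Δm = 139.14860 − 137.90525 = 1.24335 amu
Converting to energy: 1.24335 amu × 931.49 MeV/amu = 1158.17 MeV
BE/A = 1158.17 MeV / 138 = 8.393 MeV/nucleon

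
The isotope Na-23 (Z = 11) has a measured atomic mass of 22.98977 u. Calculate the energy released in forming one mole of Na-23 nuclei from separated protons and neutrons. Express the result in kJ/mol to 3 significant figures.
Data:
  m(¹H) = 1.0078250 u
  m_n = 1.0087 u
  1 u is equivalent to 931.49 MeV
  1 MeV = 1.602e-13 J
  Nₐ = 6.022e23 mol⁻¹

1.80e+10 kJ/mol

Total constituent mass: 11 × 1.0078250 + 12 × 1.0087 = 23.1904750 u
Δm = 23.1904750 − 22.98977 = 0.2007050 u
Binding energy = Δm·c² = 0.2007050 × 931.49 MeV/u = 186.955 MeV
Per nucleus in joules: 186.955 MeV × 1.602e-13 J/MeV = 2.9950e-11 J
Per mole: 2.9950e-11 J × 6.022e23 mol⁻¹ = 1.8036e+13 J/mol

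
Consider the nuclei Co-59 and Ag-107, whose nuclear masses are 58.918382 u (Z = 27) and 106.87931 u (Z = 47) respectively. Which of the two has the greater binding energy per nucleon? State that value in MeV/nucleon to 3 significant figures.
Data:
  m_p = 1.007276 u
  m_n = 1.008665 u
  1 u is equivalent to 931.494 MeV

Co-59: Σm = 27(1.007276) + 32(1.008665) = 59.473732 u; Δm = 0.555350 u; E_B = 517.31 MeV; E_B/A = 8.768 MeV
Ag-107: Σm = 47(1.007276) + 60(1.008665) = 107.861872 u; Δm = 0.982562 u; E_B = 915.25 MeV; E_B/A = 8.554 MeV
Co-59 has the higher binding energy per nucleon, so it is the more tightly bound nucleus.

Co-59; 8.77 MeV/nucleon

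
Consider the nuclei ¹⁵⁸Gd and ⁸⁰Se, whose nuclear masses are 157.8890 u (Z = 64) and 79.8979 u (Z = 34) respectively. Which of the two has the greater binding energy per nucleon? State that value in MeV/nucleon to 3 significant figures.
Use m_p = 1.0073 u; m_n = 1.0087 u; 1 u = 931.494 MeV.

⁸⁰Se; 8.74 MeV/nucleon

¹⁵⁸Gd: Σm = 64(1.0073) + 94(1.0087) = 159.2850 u; Δm = 1.3960 u; E_B = 1300.4 MeV; E_B/A = 8.230 MeV
⁸⁰Se: Σm = 34(1.0073) + 46(1.0087) = 80.6484 u; Δm = 0.7505 u; E_B = 699.09 MeV; E_B/A = 8.739 MeV
⁸⁰Se has the higher binding energy per nucleon, so it is the more tightly bound nucleus.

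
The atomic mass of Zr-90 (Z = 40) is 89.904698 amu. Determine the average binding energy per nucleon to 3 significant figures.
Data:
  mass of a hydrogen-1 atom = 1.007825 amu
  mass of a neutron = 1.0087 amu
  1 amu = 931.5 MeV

8.73 MeV/nucleon

Σm = 40·m(¹H) + 50·m_n = 40.313000 + 50.4350 = 90.748000 amu
Mass defect Δm = 90.748000 − 89.904698 = 0.843302 amu
Converting to energy: 0.843302 amu × 931.5 MeV/amu = 785.536 MeV
BE/A = 785.536 MeV / 90 = 8.728 MeV/nucleon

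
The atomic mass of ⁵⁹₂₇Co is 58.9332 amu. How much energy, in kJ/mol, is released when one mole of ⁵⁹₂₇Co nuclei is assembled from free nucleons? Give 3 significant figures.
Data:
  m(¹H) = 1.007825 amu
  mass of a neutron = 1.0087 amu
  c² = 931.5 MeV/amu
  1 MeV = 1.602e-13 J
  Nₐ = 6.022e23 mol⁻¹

5.00e+10 kJ/mol

With 27 protons and 32 neutrons (A = 59):
Total constituent mass: 27 × 1.007825 + 32 × 1.0087 = 59.489675 amu
Mass defect Δm = 59.489675 − 58.9332 = 0.556475 amu
E_B = 0.556475 × 931.5 = 518.356 MeV
Per nucleus in joules: 518.356 MeV × 1.602e-13 J/MeV = 8.3041e-11 J
Per mole: 8.3041e-11 J × 6.022e23 mol⁻¹ = 5.0007e+13 J/mol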